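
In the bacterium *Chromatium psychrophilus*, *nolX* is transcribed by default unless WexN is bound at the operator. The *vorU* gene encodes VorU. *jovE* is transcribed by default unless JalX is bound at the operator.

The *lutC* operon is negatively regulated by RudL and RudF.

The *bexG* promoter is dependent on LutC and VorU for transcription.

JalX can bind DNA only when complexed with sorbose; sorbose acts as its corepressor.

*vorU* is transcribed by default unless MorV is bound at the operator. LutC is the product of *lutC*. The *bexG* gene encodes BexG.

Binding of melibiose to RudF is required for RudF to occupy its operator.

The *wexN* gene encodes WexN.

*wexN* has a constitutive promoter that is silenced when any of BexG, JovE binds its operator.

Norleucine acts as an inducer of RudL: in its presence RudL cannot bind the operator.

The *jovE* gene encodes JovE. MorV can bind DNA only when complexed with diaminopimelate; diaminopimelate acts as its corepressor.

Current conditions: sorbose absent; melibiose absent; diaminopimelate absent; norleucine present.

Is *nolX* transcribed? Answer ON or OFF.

Norleucine is present, so RudL is inactive.
Melibiose is absent, so RudF is inactive.
With no repressor bound, *lutC* is transcribed.
So LutC is produced and active.
Diaminopimelate is absent, so MorV is inactive.
With no repressor bound, *vorU* is transcribed.
So VorU is produced and active.
No repressor is bound and LutC and VorU are active, so *bexG* is transcribed.
So BexG is produced and active.
Sorbose is absent, so JalX is inactive.
With no repressor bound, *jovE* is transcribed.
So JovE is produced and active.
With repressor BexG bound, *wexN* is not transcribed.
So WexN is not produced.
With no repressor bound, *nolX* is transcribed.

ON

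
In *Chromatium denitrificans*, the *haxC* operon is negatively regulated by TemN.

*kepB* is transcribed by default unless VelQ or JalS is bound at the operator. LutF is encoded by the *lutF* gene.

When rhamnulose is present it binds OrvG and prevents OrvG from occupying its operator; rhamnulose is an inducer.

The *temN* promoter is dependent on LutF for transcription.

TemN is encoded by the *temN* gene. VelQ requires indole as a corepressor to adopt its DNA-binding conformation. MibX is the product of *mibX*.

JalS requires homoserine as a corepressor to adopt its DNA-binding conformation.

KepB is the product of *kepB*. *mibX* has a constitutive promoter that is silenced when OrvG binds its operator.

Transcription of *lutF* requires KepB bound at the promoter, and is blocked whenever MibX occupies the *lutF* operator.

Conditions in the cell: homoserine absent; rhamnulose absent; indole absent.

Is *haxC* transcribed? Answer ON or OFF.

OFF

Indole is absent, so VelQ is inactive.
Homoserine is absent, so JalS is inactive.
With no repressor bound, *kepB* is transcribed.
So KepB is produced and active.
Rhamnulose is absent, so OrvG is active.
With repressor OrvG bound, *mibX* is not transcribed.
So MibX is not produced.
No repressor is bound and KepB is active, so *lutF* is transcribed.
So LutF is produced and active.
No repressor is bound and LutF is active, so *temN* is transcribed.
So TemN is produced and active.
With repressor TemN bound, *haxC* is not transcribed.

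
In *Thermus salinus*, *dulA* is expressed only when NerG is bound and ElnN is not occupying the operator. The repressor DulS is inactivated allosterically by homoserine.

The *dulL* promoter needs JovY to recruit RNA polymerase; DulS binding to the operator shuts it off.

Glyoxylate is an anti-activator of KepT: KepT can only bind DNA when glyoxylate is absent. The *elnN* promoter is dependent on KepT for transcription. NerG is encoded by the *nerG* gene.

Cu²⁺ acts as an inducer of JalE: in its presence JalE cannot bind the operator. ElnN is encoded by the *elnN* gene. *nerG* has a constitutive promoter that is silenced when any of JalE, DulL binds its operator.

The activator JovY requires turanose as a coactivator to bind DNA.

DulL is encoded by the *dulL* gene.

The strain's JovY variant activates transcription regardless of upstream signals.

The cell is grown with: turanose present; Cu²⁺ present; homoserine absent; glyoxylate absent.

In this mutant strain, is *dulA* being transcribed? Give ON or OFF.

OFF

Glyoxylate is absent, so KepT is active.
No repressor is bound and KepT is active, so *elnN* is transcribed.
So ElnN is produced and active.
Cu²⁺ is present, so JalE is inactive.
JovY is constitutively active in this strain.
Homoserine is absent, so DulS is active.
With repressor DulS bound, *dulL* is not transcribed.
So DulL is not produced.
With no repressor bound, *nerG* is transcribed.
So NerG is produced and active.
With repressor ElnN bound, *dulA* is not transcribed.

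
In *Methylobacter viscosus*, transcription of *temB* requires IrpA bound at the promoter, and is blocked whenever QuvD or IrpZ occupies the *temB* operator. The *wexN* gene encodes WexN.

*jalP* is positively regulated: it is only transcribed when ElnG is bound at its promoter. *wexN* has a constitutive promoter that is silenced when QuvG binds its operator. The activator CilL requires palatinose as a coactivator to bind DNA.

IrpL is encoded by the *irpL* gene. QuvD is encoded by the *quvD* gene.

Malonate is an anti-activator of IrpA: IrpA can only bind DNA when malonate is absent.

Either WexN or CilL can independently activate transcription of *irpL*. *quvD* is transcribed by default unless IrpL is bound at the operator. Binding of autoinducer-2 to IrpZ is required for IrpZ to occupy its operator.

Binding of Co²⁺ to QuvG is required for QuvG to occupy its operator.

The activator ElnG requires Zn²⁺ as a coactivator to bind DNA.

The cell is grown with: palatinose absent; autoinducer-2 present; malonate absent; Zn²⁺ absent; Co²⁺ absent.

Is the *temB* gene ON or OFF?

OFF

Co²⁺ is absent, so QuvG is inactive.
With no repressor bound, *wexN* is transcribed.
So WexN is produced and active.
Palatinose is absent, so CilL is inactive.
Activator WexN is present, so *irpL* is transcribed.
So IrpL is produced and active.
With repressor IrpL bound, *quvD* is not transcribed.
So QuvD is not produced.
Autoinducer-2 is present, so IrpZ is active.
Malonate is absent, so IrpA is active.
With repressor IrpZ bound, *temB* is not transcribed.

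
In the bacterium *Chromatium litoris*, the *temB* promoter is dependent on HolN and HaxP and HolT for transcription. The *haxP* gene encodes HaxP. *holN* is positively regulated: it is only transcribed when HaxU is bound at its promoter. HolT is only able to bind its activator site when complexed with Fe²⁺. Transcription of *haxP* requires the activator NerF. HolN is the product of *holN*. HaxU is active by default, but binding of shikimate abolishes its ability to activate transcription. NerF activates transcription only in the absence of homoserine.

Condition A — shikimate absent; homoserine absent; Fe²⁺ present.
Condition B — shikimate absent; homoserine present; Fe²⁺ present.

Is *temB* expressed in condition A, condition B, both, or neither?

Condition A:
Shikimate is absent, so HaxU is active.
No repressor is bound and HaxU is active, so *holN* is transcribed.
So HolN is produced and active.
Homoserine is absent, so NerF is active.
No repressor is bound and NerF is active, so *haxP* is transcribed.
So HaxP is produced and active.
Fe²⁺ is present, so HolT is active.
No repressor is bound and HolN and HaxP and HolT are active, so *temB* is transcribed.
→ *temB* is ON in A.
Condition B:
Shikimate is absent, so HaxU is active.
No repressor is bound and HaxU is active, so *holN* is transcribed.
So HolN is produced and active.
Homoserine is present, so NerF is inactive.
Required activator NerF is absent, so *haxP* is not transcribed.
So HaxP is not produced.
Fe²⁺ is present, so HolT is active.
Required activator HaxP is absent, so *temB* is not transcribed.
→ *temB* is OFF in B.

A only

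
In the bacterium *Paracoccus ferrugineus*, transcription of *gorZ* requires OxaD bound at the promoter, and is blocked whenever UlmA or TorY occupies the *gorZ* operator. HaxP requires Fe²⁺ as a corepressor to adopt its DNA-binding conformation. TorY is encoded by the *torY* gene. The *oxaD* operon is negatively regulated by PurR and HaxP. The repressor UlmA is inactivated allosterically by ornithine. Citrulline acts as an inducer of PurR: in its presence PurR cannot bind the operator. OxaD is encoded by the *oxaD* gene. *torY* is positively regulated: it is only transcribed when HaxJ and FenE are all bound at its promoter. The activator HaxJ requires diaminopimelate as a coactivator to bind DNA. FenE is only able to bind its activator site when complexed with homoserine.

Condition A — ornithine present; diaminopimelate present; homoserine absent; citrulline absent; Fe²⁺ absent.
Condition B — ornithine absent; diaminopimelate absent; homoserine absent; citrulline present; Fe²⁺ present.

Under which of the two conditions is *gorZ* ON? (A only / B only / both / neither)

neither

Condition A:
Ornithine is present, so UlmA is inactive.
Diaminopimelate is present, so HaxJ is active.
Homoserine is absent, so FenE is inactive.
Required activator FenE is absent, so *torY* is not transcribed.
So TorY is not produced.
Citrulline is absent, so PurR is active.
Fe²⁺ is absent, so HaxP is inactive.
With repressor PurR bound, *oxaD* is not transcribed.
So OxaD is not produced.
Required activator OxaD is absent, so *gorZ* is not transcribed.
→ *gorZ* is OFF in A.
Condition B:
Ornithine is absent, so UlmA is active.
Diaminopimelate is absent, so HaxJ is inactive.
Homoserine is absent, so FenE is inactive.
Required activator HaxJ is absent, so *torY* is not transcribed.
So TorY is not produced.
Citrulline is present, so PurR is inactive.
Fe²⁺ is present, so HaxP is active.
With repressor HaxP bound, *oxaD* is not transcribed.
So OxaD is not produced.
With repressor UlmA bound, *gorZ* is not transcribed.
→ *gorZ* is OFF in B.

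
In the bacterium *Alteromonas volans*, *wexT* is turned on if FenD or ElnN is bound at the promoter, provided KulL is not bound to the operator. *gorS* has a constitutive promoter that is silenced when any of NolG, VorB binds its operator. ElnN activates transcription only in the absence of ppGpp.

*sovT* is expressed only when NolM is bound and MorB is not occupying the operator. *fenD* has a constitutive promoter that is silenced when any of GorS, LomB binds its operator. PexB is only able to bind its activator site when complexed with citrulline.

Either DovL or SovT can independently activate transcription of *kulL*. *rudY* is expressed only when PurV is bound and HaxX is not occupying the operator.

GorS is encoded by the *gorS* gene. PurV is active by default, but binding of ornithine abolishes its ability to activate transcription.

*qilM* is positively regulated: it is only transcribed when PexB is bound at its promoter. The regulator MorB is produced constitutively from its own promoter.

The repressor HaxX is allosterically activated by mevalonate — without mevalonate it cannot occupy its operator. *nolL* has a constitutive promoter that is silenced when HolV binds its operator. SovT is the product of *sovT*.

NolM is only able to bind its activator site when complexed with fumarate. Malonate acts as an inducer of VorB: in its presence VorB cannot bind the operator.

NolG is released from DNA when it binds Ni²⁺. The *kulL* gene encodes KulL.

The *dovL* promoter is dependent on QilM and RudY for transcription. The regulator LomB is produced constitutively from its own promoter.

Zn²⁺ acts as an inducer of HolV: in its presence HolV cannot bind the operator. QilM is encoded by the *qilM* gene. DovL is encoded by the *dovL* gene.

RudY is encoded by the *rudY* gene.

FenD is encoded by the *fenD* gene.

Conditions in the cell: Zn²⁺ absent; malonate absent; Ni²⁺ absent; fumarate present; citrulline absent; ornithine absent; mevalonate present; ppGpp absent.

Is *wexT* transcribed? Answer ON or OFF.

ON

Ni²⁺ is absent, so NolG is active.
Malonate is absent, so VorB is active.
With repressor NolG bound, *gorS* is not transcribed.
So GorS is not produced.
LomB is produced constitutively and is active.
With repressor LomB bound, *fenD* is not transcribed.
So FenD is not produced.
ppGpp is absent, so ElnN is active.
Citrulline is absent, so PexB is inactive.
Required activator PexB is absent, so *qilM* is not transcribed.
So QilM is not produced.
Ornithine is absent, so PurV is active.
Mevalonate is present, so HaxX is active.
With repressor HaxX bound, *rudY* is not transcribed.
So RudY is not produced.
Required activator QilM is absent, so *dovL* is not transcribed.
So DovL is not produced.
Fumarate is present, so NolM is active.
MorB is produced constitutively and is active.
With repressor MorB bound, *sovT* is not transcribed.
So SovT is not produced.
No activator is available at the *kulL* promoter, so *kulL* is not transcribed.
So KulL is not produced.
Activator ElnN is present, so *wexT* is transcribed.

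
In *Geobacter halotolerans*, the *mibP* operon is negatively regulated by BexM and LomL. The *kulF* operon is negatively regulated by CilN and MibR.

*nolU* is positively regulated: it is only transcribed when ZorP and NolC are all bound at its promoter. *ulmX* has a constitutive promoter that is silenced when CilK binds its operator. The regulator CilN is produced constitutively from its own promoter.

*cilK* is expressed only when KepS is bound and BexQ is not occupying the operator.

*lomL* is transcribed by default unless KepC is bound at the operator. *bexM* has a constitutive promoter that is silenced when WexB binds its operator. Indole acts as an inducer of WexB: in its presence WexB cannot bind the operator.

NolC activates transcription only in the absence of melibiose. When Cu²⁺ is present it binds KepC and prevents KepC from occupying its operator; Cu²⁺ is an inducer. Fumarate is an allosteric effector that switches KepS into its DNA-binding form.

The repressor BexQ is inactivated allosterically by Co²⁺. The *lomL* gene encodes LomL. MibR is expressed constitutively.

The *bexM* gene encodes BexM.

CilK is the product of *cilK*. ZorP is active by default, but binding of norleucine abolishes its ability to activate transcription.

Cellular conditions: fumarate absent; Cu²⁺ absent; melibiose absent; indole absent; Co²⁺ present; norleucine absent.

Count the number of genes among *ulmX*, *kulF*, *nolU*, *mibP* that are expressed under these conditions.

Co²⁺ is present, so BexQ is inactive.
Fumarate is absent, so KepS is inactive.
Required activator KepS is absent, so *cilK* is not transcribed.
So CilK is not produced.
With no repressor bound, *ulmX* is transcribed.
→ *ulmX* is ON.
CilN is produced constitutively and is active.
MibR is produced constitutively and is active.
With repressor CilN bound, *kulF* is not transcribed.
→ *kulF* is OFF.
Norleucine is absent, so ZorP is active.
Melibiose is absent, so NolC is active.
No repressor is bound and ZorP and NolC are active, so *nolU* is transcribed.
→ *nolU* is ON.
Indole is absent, so WexB is active.
With repressor WexB bound, *bexM* is not transcribed.
So BexM is not produced.
Cu²⁺ is absent, so KepC is active.
With repressor KepC bound, *lomL* is not transcribed.
So LomL is not produced.
With no repressor bound, *mibP* is transcribed.
→ *mibP* is ON.
3 of the 4 genes are transcribed.

3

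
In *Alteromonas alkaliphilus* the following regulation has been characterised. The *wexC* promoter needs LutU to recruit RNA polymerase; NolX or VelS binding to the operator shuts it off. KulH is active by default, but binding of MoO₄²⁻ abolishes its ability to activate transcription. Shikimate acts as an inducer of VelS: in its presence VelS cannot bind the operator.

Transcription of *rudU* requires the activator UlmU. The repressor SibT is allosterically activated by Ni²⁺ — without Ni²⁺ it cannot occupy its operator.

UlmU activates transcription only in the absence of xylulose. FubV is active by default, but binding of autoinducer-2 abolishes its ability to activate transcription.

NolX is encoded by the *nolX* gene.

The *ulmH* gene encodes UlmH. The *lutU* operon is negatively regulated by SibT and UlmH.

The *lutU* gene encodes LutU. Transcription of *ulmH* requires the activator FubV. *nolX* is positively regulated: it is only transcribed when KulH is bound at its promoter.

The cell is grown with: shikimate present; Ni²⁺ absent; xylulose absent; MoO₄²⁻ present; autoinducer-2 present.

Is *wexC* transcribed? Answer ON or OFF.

MoO₄²⁻ is present, so KulH is inactive.
Required activator KulH is absent, so *nolX* is not transcribed.
So NolX is not produced.
Ni²⁺ is absent, so SibT is inactive.
Autoinducer-2 is present, so FubV is inactive.
Required activator FubV is absent, so *ulmH* is not transcribed.
So UlmH is not produced.
With no repressor bound, *lutU* is transcribed.
So LutU is produced and active.
Shikimate is present, so VelS is inactive.
No repressor is bound and LutU is active, so *wexC* is transcribed.

ON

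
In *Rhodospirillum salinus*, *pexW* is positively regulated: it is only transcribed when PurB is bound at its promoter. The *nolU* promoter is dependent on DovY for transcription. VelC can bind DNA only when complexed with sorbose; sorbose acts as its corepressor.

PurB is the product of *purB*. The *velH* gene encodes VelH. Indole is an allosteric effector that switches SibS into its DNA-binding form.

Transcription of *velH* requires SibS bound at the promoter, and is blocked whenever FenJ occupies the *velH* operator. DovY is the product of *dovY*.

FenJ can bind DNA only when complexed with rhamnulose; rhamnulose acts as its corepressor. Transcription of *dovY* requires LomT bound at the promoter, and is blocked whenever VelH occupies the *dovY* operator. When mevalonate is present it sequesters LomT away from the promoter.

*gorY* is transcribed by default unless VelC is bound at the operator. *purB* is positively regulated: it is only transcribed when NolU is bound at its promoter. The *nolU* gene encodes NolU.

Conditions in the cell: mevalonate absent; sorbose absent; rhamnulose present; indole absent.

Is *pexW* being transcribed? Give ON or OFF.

ON

Indole is absent, so SibS is inactive.
Rhamnulose is present, so FenJ is active.
With repressor FenJ bound, *velH* is not transcribed.
So VelH is not produced.
Mevalonate is absent, so LomT is active.
No repressor is bound and LomT is active, so *dovY* is transcribed.
So DovY is produced and active.
No repressor is bound and DovY is active, so *nolU* is transcribed.
So NolU is produced and active.
No repressor is bound and NolU is active, so *purB* is transcribed.
So PurB is produced and active.
No repressor is bound and PurB is active, so *pexW* is transcribed.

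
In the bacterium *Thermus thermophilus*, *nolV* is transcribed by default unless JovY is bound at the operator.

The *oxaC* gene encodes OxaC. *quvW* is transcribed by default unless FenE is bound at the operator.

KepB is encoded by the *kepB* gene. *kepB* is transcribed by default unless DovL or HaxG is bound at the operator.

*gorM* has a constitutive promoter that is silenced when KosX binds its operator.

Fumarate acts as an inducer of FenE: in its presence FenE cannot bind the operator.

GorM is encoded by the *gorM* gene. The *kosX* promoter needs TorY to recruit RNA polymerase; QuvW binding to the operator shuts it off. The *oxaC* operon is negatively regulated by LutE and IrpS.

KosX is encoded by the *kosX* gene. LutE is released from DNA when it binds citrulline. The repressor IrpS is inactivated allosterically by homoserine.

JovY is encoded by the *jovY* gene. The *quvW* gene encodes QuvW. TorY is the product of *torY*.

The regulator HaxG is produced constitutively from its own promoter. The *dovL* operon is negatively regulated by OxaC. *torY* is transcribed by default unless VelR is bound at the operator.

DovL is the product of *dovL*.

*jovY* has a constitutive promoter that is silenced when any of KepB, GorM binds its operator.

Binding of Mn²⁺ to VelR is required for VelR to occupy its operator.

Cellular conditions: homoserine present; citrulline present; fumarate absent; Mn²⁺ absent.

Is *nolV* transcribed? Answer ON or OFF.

OFF

Citrulline is present, so LutE is inactive.
Homoserine is present, so IrpS is inactive.
With no repressor bound, *oxaC* is transcribed.
So OxaC is produced and active.
With repressor OxaC bound, *dovL* is not transcribed.
So DovL is not produced.
HaxG is produced constitutively and is active.
With repressor HaxG bound, *kepB* is not transcribed.
So KepB is not produced.
Mn²⁺ is absent, so VelR is inactive.
With no repressor bound, *torY* is transcribed.
So TorY is produced and active.
Fumarate is absent, so FenE is active.
With repressor FenE bound, *quvW* is not transcribed.
So QuvW is not produced.
No repressor is bound and TorY is active, so *kosX* is transcribed.
So KosX is produced and active.
With repressor KosX bound, *gorM* is not transcribed.
So GorM is not produced.
With no repressor bound, *jovY* is transcribed.
So JovY is produced and active.
With repressor JovY bound, *nolV* is not transcribed.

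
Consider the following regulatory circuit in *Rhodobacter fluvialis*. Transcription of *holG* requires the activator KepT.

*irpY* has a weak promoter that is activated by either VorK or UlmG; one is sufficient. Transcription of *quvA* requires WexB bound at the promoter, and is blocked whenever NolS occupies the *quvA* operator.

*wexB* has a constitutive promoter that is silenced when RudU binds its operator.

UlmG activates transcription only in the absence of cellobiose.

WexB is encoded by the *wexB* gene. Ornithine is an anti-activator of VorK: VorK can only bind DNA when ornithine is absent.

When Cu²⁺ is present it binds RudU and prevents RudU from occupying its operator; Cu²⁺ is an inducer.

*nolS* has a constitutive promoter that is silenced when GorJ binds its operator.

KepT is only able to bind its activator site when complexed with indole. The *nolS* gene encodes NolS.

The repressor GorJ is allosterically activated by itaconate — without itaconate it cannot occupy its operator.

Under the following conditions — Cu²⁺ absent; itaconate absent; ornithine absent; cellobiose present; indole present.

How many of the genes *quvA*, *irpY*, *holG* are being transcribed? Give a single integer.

2

Cu²⁺ is absent, so RudU is active.
With repressor RudU bound, *wexB* is not transcribed.
So WexB is not produced.
Itaconate is absent, so GorJ is inactive.
With no repressor bound, *nolS* is transcribed.
So NolS is produced and active.
With repressor NolS bound, *quvA* is not transcribed.
→ *quvA* is OFF.
Ornithine is absent, so VorK is active.
Cellobiose is present, so UlmG is inactive.
Activator VorK is present, so *irpY* is transcribed.
→ *irpY* is ON.
Indole is present, so KepT is active.
No repressor is bound and KepT is active, so *holG* is transcribed.
→ *holG* is ON.
2 of the 3 genes are transcribed.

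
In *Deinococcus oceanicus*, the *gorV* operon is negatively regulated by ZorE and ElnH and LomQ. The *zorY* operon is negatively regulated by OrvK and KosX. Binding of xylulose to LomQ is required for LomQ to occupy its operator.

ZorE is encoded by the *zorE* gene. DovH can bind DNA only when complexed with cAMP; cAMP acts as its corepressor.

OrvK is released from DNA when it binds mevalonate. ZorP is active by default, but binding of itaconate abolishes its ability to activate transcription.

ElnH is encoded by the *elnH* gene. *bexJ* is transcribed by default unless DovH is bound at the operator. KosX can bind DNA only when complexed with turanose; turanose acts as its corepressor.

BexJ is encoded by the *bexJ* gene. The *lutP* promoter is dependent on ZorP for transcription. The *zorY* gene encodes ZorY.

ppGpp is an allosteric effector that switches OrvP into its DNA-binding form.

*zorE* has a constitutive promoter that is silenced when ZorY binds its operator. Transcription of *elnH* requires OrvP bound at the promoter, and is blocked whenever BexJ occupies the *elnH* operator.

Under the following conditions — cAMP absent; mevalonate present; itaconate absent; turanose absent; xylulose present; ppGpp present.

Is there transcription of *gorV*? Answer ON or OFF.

OFF

Mevalonate is present, so OrvK is inactive.
Turanose is absent, so KosX is inactive.
With no repressor bound, *zorY* is transcribed.
So ZorY is produced and active.
With repressor ZorY bound, *zorE* is not transcribed.
So ZorE is not produced.
ppGpp is present, so OrvP is active.
cAMP is absent, so DovH is inactive.
With no repressor bound, *bexJ* is transcribed.
So BexJ is produced and active.
With repressor BexJ bound, *elnH* is not transcribed.
So ElnH is not produced.
Xylulose is present, so LomQ is active.
With repressor LomQ bound, *gorV* is not transcribed.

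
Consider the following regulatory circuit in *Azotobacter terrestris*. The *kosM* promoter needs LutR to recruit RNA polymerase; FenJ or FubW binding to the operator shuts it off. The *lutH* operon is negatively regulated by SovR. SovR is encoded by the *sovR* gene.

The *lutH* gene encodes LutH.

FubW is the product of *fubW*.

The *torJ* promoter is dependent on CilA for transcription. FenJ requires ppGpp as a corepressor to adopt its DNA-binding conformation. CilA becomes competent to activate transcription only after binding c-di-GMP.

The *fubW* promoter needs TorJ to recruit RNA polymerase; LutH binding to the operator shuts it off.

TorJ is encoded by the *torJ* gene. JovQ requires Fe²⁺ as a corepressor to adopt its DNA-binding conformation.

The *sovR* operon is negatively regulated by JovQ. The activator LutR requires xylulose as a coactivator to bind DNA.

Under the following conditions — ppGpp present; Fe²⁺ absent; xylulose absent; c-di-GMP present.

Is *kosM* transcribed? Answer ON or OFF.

ppGpp is present, so FenJ is active.
Xylulose is absent, so LutR is inactive.
c-di-GMP is present, so CilA is active.
No repressor is bound and CilA is active, so *torJ* is transcribed.
So TorJ is produced and active.
Fe²⁺ is absent, so JovQ is inactive.
With no repressor bound, *sovR* is transcribed.
So SovR is produced and active.
With repressor SovR bound, *lutH* is not transcribed.
So LutH is not produced.
No repressor is bound and TorJ is active, so *fubW* is transcribed.
So FubW is produced and active.
With repressor FenJ bound, *kosM* is not transcribed.

OFF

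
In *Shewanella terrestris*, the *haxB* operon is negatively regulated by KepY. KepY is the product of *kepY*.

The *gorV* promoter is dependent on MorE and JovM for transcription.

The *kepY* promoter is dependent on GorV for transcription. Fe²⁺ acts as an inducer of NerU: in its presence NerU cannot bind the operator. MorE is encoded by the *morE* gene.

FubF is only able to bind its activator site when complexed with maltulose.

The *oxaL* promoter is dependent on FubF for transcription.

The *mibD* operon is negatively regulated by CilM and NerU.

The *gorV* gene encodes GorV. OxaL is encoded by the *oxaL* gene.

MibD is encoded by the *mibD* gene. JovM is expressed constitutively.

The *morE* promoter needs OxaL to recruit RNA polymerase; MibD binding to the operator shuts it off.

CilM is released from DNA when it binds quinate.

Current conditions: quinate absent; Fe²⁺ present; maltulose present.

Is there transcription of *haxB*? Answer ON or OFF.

Quinate is absent, so CilM is active.
Fe²⁺ is present, so NerU is inactive.
With repressor CilM bound, *mibD* is not transcribed.
So MibD is not produced.
Maltulose is present, so FubF is active.
No repressor is bound and FubF is active, so *oxaL* is transcribed.
So OxaL is produced and active.
No repressor is bound and OxaL is active, so *morE* is transcribed.
So MorE is produced and active.
JovM is produced constitutively and is active.
No repressor is bound and MorE and JovM are active, so *gorV* is transcribed.
So GorV is produced and active.
No repressor is bound and GorV is active, so *kepY* is transcribed.
So KepY is produced and active.
With repressor KepY bound, *haxB* is not transcribed.

OFF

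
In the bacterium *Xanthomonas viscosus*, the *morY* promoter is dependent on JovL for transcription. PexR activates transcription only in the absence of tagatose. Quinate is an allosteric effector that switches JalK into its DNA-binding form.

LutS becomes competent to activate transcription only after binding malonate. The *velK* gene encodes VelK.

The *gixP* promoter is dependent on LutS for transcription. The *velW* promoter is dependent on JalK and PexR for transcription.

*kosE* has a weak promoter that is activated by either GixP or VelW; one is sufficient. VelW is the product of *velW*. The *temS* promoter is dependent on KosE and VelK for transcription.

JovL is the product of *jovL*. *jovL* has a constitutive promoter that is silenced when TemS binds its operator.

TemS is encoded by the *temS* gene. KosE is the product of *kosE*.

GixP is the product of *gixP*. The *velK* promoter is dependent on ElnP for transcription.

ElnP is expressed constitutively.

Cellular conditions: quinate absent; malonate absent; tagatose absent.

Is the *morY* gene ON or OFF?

Malonate is absent, so LutS is inactive.
Required activator LutS is absent, so *gixP* is not transcribed.
So GixP is not produced.
Quinate is absent, so JalK is inactive.
Tagatose is absent, so PexR is active.
Required activator JalK is absent, so *velW* is not transcribed.
So VelW is not produced.
No activator is available at the *kosE* promoter, so *kosE* is not transcribed.
So KosE is not produced.
ElnP is produced constitutively and is active.
No repressor is bound and ElnP is active, so *velK* is transcribed.
So VelK is produced and active.
Required activator KosE is absent, so *temS* is not transcribed.
So TemS is not produced.
With no repressor bound, *jovL* is transcribed.
So JovL is produced and active.
No repressor is bound and JovL is active, so *morY* is transcribed.

ON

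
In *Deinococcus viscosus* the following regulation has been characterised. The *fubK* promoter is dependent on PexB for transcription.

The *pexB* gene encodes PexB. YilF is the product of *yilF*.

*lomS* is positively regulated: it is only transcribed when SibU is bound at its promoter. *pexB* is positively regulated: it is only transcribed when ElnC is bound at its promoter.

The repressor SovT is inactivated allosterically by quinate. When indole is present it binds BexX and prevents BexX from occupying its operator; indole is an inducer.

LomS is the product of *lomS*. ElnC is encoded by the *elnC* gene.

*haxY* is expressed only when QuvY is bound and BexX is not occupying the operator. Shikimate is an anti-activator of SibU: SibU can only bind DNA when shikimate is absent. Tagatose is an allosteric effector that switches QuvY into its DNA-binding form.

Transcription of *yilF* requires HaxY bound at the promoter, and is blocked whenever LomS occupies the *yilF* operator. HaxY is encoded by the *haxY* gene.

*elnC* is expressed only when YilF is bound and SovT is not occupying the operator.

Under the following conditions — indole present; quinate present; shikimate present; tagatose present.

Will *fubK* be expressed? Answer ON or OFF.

Shikimate is present, so SibU is inactive.
Required activator SibU is absent, so *lomS* is not transcribed.
So LomS is not produced.
Tagatose is present, so QuvY is active.
Indole is present, so BexX is inactive.
No repressor is bound and QuvY is active, so *haxY* is transcribed.
So HaxY is produced and active.
No repressor is bound and HaxY is active, so *yilF* is transcribed.
So YilF is produced and active.
Quinate is present, so SovT is inactive.
No repressor is bound and YilF is active, so *elnC* is transcribed.
So ElnC is produced and active.
No repressor is bound and ElnC is active, so *pexB* is transcribed.
So PexB is produced and active.
No repressor is bound and PexB is active, so *fubK* is transcribed.

ON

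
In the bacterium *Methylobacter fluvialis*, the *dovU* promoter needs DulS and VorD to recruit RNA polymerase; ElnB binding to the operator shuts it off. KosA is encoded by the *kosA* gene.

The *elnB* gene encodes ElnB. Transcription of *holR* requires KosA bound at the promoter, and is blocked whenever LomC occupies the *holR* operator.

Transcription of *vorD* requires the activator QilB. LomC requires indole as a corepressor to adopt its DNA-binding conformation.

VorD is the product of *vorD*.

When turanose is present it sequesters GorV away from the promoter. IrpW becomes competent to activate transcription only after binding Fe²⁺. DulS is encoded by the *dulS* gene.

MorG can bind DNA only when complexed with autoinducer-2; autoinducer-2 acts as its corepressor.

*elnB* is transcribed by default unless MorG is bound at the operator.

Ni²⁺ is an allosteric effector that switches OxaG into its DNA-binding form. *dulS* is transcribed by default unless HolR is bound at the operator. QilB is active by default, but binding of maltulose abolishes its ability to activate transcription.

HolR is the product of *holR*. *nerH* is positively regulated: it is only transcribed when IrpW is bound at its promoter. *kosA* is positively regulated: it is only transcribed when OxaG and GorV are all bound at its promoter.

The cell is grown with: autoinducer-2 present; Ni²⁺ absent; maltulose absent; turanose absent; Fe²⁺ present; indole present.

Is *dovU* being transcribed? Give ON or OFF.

ON

Indole is present, so LomC is active.
Ni²⁺ is absent, so OxaG is inactive.
Turanose is absent, so GorV is active.
Required activator OxaG is absent, so *kosA* is not transcribed.
So KosA is not produced.
With repressor LomC bound, *holR* is not transcribed.
So HolR is not produced.
With no repressor bound, *dulS* is transcribed.
So DulS is produced and active.
Maltulose is absent, so QilB is active.
No repressor is bound and QilB is active, so *vorD* is transcribed.
So VorD is produced and active.
Autoinducer-2 is present, so MorG is active.
With repressor MorG bound, *elnB* is not transcribed.
So ElnB is not produced.
No repressor is bound and DulS and VorD are active, so *dovU* is transcribed.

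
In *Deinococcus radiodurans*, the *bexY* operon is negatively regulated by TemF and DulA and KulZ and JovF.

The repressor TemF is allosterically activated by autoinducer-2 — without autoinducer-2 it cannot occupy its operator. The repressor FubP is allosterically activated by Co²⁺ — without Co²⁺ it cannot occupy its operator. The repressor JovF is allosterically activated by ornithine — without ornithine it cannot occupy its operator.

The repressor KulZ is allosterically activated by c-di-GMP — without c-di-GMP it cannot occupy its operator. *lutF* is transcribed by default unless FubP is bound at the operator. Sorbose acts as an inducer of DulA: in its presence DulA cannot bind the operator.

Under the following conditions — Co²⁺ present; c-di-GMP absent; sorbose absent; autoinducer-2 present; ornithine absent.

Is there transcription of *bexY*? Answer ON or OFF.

Autoinducer-2 is present, so TemF is active.
Sorbose is absent, so DulA is active.
c-di-GMP is absent, so KulZ is inactive.
Ornithine is absent, so JovF is inactive.
With repressor TemF bound, *bexY* is not transcribed.

OFF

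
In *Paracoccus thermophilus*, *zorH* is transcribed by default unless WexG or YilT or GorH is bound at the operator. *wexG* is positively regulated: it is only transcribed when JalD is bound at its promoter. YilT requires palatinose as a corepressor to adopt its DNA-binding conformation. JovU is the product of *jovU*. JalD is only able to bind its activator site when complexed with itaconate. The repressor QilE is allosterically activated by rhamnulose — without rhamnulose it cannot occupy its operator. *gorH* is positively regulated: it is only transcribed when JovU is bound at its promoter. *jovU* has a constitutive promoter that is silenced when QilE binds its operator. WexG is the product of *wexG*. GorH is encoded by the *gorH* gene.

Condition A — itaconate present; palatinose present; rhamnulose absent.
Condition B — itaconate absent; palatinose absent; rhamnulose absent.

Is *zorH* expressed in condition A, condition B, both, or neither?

neither

Condition A:
Itaconate is present, so JalD is active.
No repressor is bound and JalD is active, so *wexG* is transcribed.
So WexG is produced and active.
Palatinose is present, so YilT is active.
Rhamnulose is absent, so QilE is inactive.
With no repressor bound, *jovU* is transcribed.
So JovU is produced and active.
No repressor is bound and JovU is active, so *gorH* is transcribed.
So GorH is produced and active.
With repressor WexG bound, *zorH* is not transcribed.
→ *zorH* is OFF in A.
Condition B:
Itaconate is absent, so JalD is inactive.
Required activator JalD is absent, so *wexG* is not transcribed.
So WexG is not produced.
Palatinose is absent, so YilT is inactive.
Rhamnulose is absent, so QilE is inactive.
With no repressor bound, *jovU* is transcribed.
So JovU is produced and active.
No repressor is bound and JovU is active, so *gorH* is transcribed.
So GorH is produced and active.
With repressor GorH bound, *zorH* is not transcribed.
→ *zorH* is OFF in B.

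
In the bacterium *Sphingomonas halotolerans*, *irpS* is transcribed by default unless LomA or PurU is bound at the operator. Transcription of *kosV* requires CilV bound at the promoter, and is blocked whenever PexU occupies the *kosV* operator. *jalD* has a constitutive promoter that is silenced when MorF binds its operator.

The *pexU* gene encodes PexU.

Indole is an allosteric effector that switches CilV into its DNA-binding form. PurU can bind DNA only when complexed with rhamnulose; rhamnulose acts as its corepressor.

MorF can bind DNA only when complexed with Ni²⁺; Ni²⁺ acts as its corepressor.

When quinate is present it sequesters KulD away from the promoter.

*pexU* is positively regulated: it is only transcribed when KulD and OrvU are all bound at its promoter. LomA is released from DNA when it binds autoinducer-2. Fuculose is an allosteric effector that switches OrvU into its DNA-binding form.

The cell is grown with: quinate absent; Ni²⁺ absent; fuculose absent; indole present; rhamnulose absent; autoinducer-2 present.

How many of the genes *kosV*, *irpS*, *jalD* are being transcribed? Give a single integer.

3

Indole is present, so CilV is active.
Quinate is absent, so KulD is active.
Fuculose is absent, so OrvU is inactive.
Required activator OrvU is absent, so *pexU* is not transcribed.
So PexU is not produced.
No repressor is bound and CilV is active, so *kosV* is transcribed.
→ *kosV* is ON.
Autoinducer-2 is present, so LomA is inactive.
Rhamnulose is absent, so PurU is inactive.
With no repressor bound, *irpS* is transcribed.
→ *irpS* is ON.
Ni²⁺ is absent, so MorF is inactive.
With no repressor bound, *jalD* is transcribed.
→ *jalD* is ON.
3 of the 3 genes are transcribed.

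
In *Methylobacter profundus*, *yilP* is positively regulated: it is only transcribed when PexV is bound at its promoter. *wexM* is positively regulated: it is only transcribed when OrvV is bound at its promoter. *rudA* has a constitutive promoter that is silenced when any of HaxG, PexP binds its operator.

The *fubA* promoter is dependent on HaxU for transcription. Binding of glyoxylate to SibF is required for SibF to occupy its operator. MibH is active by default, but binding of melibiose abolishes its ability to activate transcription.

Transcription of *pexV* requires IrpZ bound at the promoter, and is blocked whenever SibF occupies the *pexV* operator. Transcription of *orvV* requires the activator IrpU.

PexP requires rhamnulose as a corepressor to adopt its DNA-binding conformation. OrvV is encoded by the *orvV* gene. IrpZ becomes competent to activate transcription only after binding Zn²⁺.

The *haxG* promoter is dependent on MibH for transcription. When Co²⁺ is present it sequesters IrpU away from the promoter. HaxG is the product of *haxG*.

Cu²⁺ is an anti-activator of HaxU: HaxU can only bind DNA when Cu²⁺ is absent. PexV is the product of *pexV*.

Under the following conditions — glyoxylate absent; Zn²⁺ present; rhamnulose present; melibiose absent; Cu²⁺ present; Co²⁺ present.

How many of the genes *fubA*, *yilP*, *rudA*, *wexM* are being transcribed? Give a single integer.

Cu²⁺ is present, so HaxU is inactive.
Required activator HaxU is absent, so *fubA* is not transcribed.
→ *fubA* is OFF.
Zn²⁺ is present, so IrpZ is active.
Glyoxylate is absent, so SibF is inactive.
No repressor is bound and IrpZ is active, so *pexV* is transcribed.
So PexV is produced and active.
No repressor is bound and PexV is active, so *yilP* is transcribed.
→ *yilP* is ON.
Melibiose is absent, so MibH is active.
No repressor is bound and MibH is active, so *haxG* is transcribed.
So HaxG is produced and active.
Rhamnulose is present, so PexP is active.
With repressor HaxG bound, *rudA* is not transcribed.
→ *rudA* is OFF.
Co²⁺ is present, so IrpU is inactive.
Required activator IrpU is absent, so *orvV* is not transcribed.
So OrvV is not produced.
Required activator OrvV is absent, so *wexM* is not transcribed.
→ *wexM* is OFF.
1 of the 4 genes is transcribed.

1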